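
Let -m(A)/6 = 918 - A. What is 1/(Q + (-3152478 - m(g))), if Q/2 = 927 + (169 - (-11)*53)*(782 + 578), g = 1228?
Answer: -1/1107044 ≈ -9.0331e-7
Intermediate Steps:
m(A) = -5508 + 6*A (m(A) = -6*(918 - A) = -5508 + 6*A)
Q = 2047294 (Q = 2*(927 + (169 - (-11)*53)*(782 + 578)) = 2*(927 + (169 - 1*(-583))*1360) = 2*(927 + (169 + 583)*1360) = 2*(927 + 752*1360) = 2*(927 + 1022720) = 2*1023647 = 2047294)
1/(Q + (-3152478 - m(g))) = 1/(2047294 + (-3152478 - (-5508 + 6*1228))) = 1/(2047294 + (-3152478 - (-5508 + 7368))) = 1/(2047294 + (-3152478 - 1*1860)) = 1/(2047294 + (-3152478 - 1860)) = 1/(2047294 - 3154338) = 1/(-1107044) = -1/1107044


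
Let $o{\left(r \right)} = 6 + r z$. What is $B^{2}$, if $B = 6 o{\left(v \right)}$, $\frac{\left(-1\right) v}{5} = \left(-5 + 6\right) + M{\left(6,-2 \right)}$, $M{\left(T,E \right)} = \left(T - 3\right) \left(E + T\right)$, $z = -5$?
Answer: $3944196$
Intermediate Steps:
$M{\left(T,E \right)} = \left(-3 + T\right) \left(E + T\right)$
$v = -65$ ($v = - 5 \left(\left(-5 + 6\right) - \left(24 - 36\right)\right) = - 5 \left(1 + \left(36 + 6 - 18 - 12\right)\right) = - 5 \left(1 + 12\right) = \left(-5\right) 13 = -65$)
$o{\left(r \right)} = 6 - 5 r$ ($o{\left(r \right)} = 6 + r \left(-5\right) = 6 - 5 r$)
$B = 1986$ ($B = 6 \left(6 - -325\right) = 6 \left(6 + 325\right) = 6 \cdot 331 = 1986$)
$B^{2} = 1986^{2} = 3944196$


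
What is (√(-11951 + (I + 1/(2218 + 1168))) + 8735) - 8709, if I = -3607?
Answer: 26 + I*√178372404382/3386 ≈ 26.0 + 124.73*I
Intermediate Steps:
(√(-11951 + (I + 1/(2218 + 1168))) + 8735) - 8709 = (√(-11951 + (-3607 + 1/(2218 + 1168))) + 8735) - 8709 = (√(-11951 + (-3607 + 1/3386)) + 8735) - 8709 = (√(-11951 - 12213301/3386) + 8735) - 8709 = (√(-52679387/3386) + 8735) - 8709 = (I*√178372404382/3386 + 8735) - 8709 = (8735 + I*√178372404382/3386) - 8709 = 26 + I*√178372404382/3386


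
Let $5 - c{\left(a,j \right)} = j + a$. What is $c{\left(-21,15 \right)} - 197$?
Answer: $-186$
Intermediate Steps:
$c{\left(a,j \right)} = 5 - a - j$ ($c{\left(a,j \right)} = 5 - \left(j + a\right) = 5 - \left(a + j\right) = 5 - a - j$)
$c{\left(-21,15 \right)} - 197 = \left(5 - -21 - 15\right) - 197 = \left(5 + 21 - 15\right) - 197 = 11 - 197 = -186$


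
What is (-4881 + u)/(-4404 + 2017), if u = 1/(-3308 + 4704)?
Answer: 6813875/3332252 ≈ 2.0448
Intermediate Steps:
u = 1/1396 ≈ 0.00071633
(-4881 + u)/(-4404 + 2017) = (-4881 + 1/1396)/(-4404 + 2017) = -6813875/1396/(-2387) = -6813875/1396*(-1/2387) = 6813875/3332252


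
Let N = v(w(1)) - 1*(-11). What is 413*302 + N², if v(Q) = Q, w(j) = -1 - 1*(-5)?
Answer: 124951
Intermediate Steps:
w(j) = 4 (w(j) = -1 + 5 = 4)
N = 15 (N = 4 - 1*(-11) = 4 + 11 = 15)
413*302 + N² = 413*302 + 15² = 124726 + 225 = 124951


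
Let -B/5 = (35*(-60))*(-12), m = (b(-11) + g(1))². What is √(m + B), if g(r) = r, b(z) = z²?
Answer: 2*I*√27779 ≈ 333.34*I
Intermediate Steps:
m = 14884 (m = ((-11)² + 1)² = (121 + 1)² = 122² = 14884)
B = -126000 (B = -5*35*(-60)*(-12) = -(-10500)*(-12) = -5*25200 = -126000)
√(m + B) = √(14884 - 126000) = √(-111116) = 2*I*√27779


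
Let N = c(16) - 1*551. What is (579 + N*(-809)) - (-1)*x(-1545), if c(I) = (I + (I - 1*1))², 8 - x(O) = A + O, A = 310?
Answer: -329868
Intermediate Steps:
x(O) = -302 - O (x(O) = 8 - (310 + O) = 8 + (-310 - O) = -302 - O)
c(I) = (-1 + 2*I)² (c(I) = (I + (I - 1))² = (I + (-1 + I))² = (-1 + 2*I)²)
N = 410 (N = (-1 + 2*16)² - 1*551 = (-1 + 32)² - 551 = 31² - 551 = 961 - 551 = 410)
(579 + N*(-809)) - (-1)*x(-1545) = (579 + 410*(-809)) - (-1)*(-302 - 1*(-1545)) = (579 - 331690) - (-1)*(-302 + 1545) = -331111 - (-1)*1243 = -331111 - 1*(-1243) = -331111 + 1243 = -329868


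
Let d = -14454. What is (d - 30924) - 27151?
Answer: -72529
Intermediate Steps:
(d - 30924) - 27151 = (-14454 - 30924) - 27151 = -45378 - 27151 = -72529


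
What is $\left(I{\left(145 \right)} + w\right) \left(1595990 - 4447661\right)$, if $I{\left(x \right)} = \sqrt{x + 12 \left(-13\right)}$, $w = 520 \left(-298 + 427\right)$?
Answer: $-191290090680 - 2851671 i \sqrt{11} \approx -1.9129 \cdot 10^{11} - 9.4579 \cdot 10^{6} i$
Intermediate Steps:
$w = 67080$ ($w = 520 \cdot 129 = 67080$)
$I{\left(x \right)} = \sqrt{-156 + x}$ ($I{\left(x \right)} = \sqrt{x - 156} = \sqrt{-156 + x}$)
$\left(I{\left(145 \right)} + w\right) \left(1595990 - 4447661\right) = \left(\sqrt{-156 + 145} + 67080\right) \left(1595990 - 4447661\right) = \left(\sqrt{-11} + 67080\right) \left(-2851671\right) = \left(i \sqrt{11} + 67080\right) \left(-2851671\right) = \left(67080 + i \sqrt{11}\right) \left(-2851671\right) = -191290090680 - 2851671 i \sqrt{11}$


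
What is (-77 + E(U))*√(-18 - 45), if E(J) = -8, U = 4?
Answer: -255*I*√7 ≈ -674.67*I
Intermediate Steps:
(-77 + E(U))*√(-18 - 45) = (-77 - 8)*√(-18 - 45) = -255*I*√7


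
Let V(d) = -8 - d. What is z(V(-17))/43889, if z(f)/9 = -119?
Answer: -1071/43889 ≈ -0.024402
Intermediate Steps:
z(f) = -1071 (z(f) = 9*(-119) = -1071)
z(V(-17))/43889 = -1071/43889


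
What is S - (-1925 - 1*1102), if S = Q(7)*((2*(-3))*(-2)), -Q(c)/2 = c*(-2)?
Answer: 3363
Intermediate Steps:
Q(c) = 4*c (Q(c) = -2*c*(-2) = -(-4)*c = 4*c)
S = 336 (S = (4*7)*((2*(-3))*(-2)) = 28*(-6*(-2)) = 28*12 = 336)
S - (-1925 - 1*1102) = 336 - (-1925 - 1*1102) = 336 - (-1925 - 1102) = 336 - 1*(-3027) = 336 + 3027 = 3363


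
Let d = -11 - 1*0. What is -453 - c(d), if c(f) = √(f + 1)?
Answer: -453 - I*√10 ≈ -453.0 - 3.1623*I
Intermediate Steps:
d = -11 (d = -11 + 0 = -11)
c(f) = √(1 + f)
-453 - c(d) = -453 - √(1 - 11) = -453 - √(-10) = -453 - I*√10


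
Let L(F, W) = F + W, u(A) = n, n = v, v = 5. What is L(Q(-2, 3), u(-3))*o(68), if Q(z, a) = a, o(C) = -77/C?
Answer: -154/17 ≈ -9.0588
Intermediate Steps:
n = 5
u(A) = 5
L(Q(-2, 3), u(-3))*o(68) = (3 + 5)*(-77/68) = 8*(-77*1/68) = 8*(-77/68) = -154/17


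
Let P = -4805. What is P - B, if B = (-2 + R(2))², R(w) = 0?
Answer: -4809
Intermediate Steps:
B = 4 (B = (-2 + 0)² = (-2)² = 4)
P - B = -4805 - 1*4 = -4805 - 4 = -4809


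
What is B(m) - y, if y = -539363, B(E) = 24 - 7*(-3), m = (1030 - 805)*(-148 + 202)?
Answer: 539408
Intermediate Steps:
m = 12150 (m = 225*54 = 12150)
B(E) = 45 (B(E) = 24 + 21 = 45)
B(m) - y = 45 - 1*(-539363) = 45 + 539363 = 539408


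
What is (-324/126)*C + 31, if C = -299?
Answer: 5599/7 ≈ 799.86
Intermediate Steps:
(-324/126)*C + 31 = -324/126*(-299) + 31 = -324*1/126*(-299) + 31 = -18/7*(-299) + 31 = 5382/7 + 31 = 5599/7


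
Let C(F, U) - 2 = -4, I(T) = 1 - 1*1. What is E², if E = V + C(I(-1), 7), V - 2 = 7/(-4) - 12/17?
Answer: 27889/4624 ≈ 6.0314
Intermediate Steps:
I(T) = 0 (I(T) = 1 - 1 = 0)
C(F, U) = -2 (C(F, U) = 2 - 4 = -2)
V = -31/68 (V = 2 + (7/(-4) - 12/17) = 2 + (7*(-¼) - 12*1/17) = 2 + (-7/4 - 12/17) = 2 - 167/68 = -31/68 ≈ -0.45588)
E = -167/68 (E = -31/68 - 2 = -167/68 ≈ -2.4559)
E² = (-167/68)² = 27889/4624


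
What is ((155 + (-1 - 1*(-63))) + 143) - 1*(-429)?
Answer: 789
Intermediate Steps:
((155 + (-1 - 1*(-63))) + 143) - 1*(-429) = ((155 + (-1 + 63)) + 143) + 429 = ((155 + 62) + 143) + 429 = (217 + 143) + 429 = 360 + 429 = 789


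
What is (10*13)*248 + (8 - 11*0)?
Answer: 32248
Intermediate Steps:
(10*13)*248 + (8 - 11*0) = 130*248 + (8 + 0) = 32240 + 8 = 32248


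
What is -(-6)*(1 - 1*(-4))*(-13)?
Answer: -390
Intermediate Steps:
-(-6)*(1 - 1*(-4))*(-13) = -(-6)*(1 + 4)*(-13) = -(-6)*5*(-13) = -2*(-15)*(-13) = 30*(-13) = -390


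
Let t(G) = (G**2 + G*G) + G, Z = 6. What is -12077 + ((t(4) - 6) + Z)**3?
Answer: 34579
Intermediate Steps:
t(G) = G + 2*G**2 (t(G) = (G**2 + G**2) + G = 2*G**2 + G = G + 2*G**2)
-12077 + ((t(4) - 6) + Z)**3 = -12077 + ((4*(1 + 2*4) - 6) + 6)**3 = -12077 + ((4*(1 + 8) - 6) + 6)**3 = -12077 + ((4*9 - 6) + 6)**3 = -12077 + ((36 - 6) + 6)**3 = -12077 + (30 + 6)**3 = -12077 + 36**3 = -12077 + 46656 = 34579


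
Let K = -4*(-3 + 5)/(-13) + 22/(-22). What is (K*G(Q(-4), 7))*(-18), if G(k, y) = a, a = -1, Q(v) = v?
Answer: -90/13 ≈ -6.9231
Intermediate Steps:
K = -5/13 (K = -4*2*(-1/13) + 22*(-1/22) = -8*(-1/13) - 1 = 8/13 - 1 = -5/13 ≈ -0.38462)
G(k, y) = -1
(K*G(Q(-4), 7))*(-18) = -5/13*(-1)*(-18) = (5/13)*(-18) = -90/13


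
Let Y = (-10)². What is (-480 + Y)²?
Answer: 144400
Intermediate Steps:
Y = 100
(-480 + Y)² = (-480 + 100)² = (-380)² = 144400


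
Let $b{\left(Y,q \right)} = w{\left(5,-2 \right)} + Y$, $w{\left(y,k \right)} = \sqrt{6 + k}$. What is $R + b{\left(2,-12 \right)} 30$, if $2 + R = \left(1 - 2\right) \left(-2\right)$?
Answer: $120$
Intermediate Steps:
$b{\left(Y,q \right)} = 2 + Y$ ($b{\left(Y,q \right)} = \sqrt{6 - 2} + Y = \sqrt{4} + Y = 2 + Y$)
$R = 0$ ($R = -2 + \left(1 - 2\right) \left(-2\right) = -2 - -2 = -2 + 2 = 0$)
$R + b{\left(2,-12 \right)} 30 = 0 + \left(2 + 2\right) 30 = 0 + 4 \cdot 30 = 0 + 120 = 120$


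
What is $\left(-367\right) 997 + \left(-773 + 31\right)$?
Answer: $-366641$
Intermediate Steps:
$\left(-367\right) 997 + \left(-773 + 31\right) = -365899 - 742 = -366641$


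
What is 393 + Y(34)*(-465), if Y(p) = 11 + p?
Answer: -20532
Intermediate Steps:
393 + Y(34)*(-465) = 393 + (11 + 34)*(-465) = 393 + 45*(-465) = 393 - 20925 = -20532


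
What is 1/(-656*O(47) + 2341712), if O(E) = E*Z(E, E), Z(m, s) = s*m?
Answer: -1/65766176 ≈ -1.5205e-8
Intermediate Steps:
Z(m, s) = m*s
O(E) = E³ (O(E) = E*(E*E) = E*E² = E³)
1/(-656*O(47) + 2341712) = 1/(-656*47³ + 2341712) = 1/(-656*103823 + 2341712) = 1/(-68107888 + 2341712) = 1/(-65766176) = -1/65766176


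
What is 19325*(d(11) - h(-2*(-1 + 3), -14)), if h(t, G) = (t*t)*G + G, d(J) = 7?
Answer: 4734625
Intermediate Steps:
h(t, G) = G + G*t**2 (h(t, G) = t**2*G + G = G*t**2 + G = G + G*t**2)
19325*(d(11) - h(-2*(-1 + 3), -14)) = 19325*(7 - (-14)*(1 + (-2*(-1 + 3))**2)) = 19325*(7 - (-14)*(1 + (-2*2)**2)) = 19325*(7 - (-14)*(1 + (-4)**2)) = 19325*(7 - (-14)*(1 + 16)) = 19325*(7 - (-14)*17) = 19325*(7 - 1*(-238)) = 19325*(7 + 238) = 19325*245 = 4734625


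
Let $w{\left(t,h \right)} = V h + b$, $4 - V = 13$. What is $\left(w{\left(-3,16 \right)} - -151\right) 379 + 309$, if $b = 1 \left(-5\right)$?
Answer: $1067$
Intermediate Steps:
$V = -9$ ($V = 4 - 13 = -9$)
$b = -5$
$w{\left(t,h \right)} = -5 - 9 h$ ($w{\left(t,h \right)} = - 9 h - 5 = -5 - 9 h$)
$\left(w{\left(-3,16 \right)} - -151\right) 379 + 309 = \left(\left(-5 - 144\right) - -151\right) 379 + 309 = \left(\left(-5 - 144\right) + 151\right) 379 + 309 = \left(-149 + 151\right) 379 + 309 = 2 \cdot 379 + 309 = 758 + 309 = 1067$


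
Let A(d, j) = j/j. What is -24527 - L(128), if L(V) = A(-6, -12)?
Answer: -24528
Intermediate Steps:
A(d, j) = 1
L(V) = 1
-24527 - L(128) = -24527 - 1*1 = -24527 - 1 = -24528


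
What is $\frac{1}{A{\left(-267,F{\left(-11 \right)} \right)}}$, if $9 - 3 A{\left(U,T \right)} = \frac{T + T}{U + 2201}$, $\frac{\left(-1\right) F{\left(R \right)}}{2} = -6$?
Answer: $\frac{967}{2897} \approx 0.33379$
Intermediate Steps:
$F{\left(R \right)} = 12$ ($F{\left(R \right)} = \left(-2\right) \left(-6\right) = 12$)
$A{\left(U,T \right)} = 3 - \frac{2 T}{3 \left(2201 + U\right)}$ ($A{\left(U,T \right)} = 3 - \frac{\left(T + T\right) \frac{1}{U + 2201}}{3} = 3 - \frac{2 T \frac{1}{2201 + U}}{3} = 3 - \frac{2 T}{3 \left(2201 + U\right)}$)
$\frac{1}{A{\left(-267,F{\left(-11 \right)} \right)}} = \frac{1}{\frac{1}{3} \frac{1}{2201 - 267} \left(19809 - 24 + 9 \left(-267\right)\right)} = \frac{1}{\frac{1}{3} \cdot \frac{1}{1934} \left(19809 - 24 - 2403\right)} = \frac{1}{\frac{1}{3} \cdot \frac{1}{1934} \cdot 17382} = \frac{1}{\frac{2897}{967}} = \frac{967}{2897}$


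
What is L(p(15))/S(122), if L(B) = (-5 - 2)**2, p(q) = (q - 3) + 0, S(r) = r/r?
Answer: 49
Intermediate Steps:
S(r) = 1
p(q) = -3 + q (p(q) = (-3 + q) + 0 = -3 + q)
L(B) = 49 (L(B) = (-7)**2 = 49)
L(p(15))/S(122) = 49/1 = 49*1 = 49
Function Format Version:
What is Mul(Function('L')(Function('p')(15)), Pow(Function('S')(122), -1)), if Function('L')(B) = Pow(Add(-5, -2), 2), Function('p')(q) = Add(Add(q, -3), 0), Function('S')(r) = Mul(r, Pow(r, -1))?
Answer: 49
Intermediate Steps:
Function('S')(r) = 1
Function('p')(q) = Add(-3, q) (Function('p')(q) = Add(Add(-3, q), 0) = Add(-3, q))
Function('L')(B) = 49 (Function('L')(B) = Pow(-7, 2) = 49)
Mul(Function('L')(Function('p')(15)), Pow(Function('S')(122), -1)) = Mul(49, Pow(1, -1)) = Mul(49, 1) = 49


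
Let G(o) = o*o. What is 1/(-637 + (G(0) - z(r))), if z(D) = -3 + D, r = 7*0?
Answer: -1/634 ≈ -0.0015773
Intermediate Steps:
G(o) = o**2
r = 0
1/(-637 + (G(0) - z(r))) = 1/(-637 + (0**2 - (-3 + 0))) = 1/(-637 + (0 - 1*(-3))) = 1/(-637 + (0 + 3)) = 1/(-637 + 3) = 1/(-634) = -1/634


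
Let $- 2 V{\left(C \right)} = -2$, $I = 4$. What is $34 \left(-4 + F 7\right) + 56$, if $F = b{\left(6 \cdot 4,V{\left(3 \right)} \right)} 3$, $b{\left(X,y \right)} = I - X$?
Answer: $-14360$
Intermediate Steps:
$V{\left(C \right)} = 1$ ($V{\left(C \right)} = \left(- \frac{1}{2}\right) \left(-2\right) = 1$)
$b{\left(X,y \right)} = 4 - X$
$F = -60$ ($F = \left(4 - 6 \cdot 4\right) 3 = \left(4 - 24\right) 3 = \left(-20\right) 3 = -60$)
$34 \left(-4 + F 7\right) + 56 = 34 \left(-4 - 420\right) + 56 = 34 \left(-424\right) + 56 = -14416 + 56 = -14360$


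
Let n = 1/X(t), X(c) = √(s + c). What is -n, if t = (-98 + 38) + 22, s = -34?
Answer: I*√2/12 ≈ 0.11785*I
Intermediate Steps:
t = -38 (t = -60 + 22 = -38)
X(c) = √(-34 + c)
n = -I*√2/12 (n = 1/(√(-34 - 38)) = 1/(√(-72)) = 1/(6*I*√2) = -I*√2/12 ≈ -0.11785*I)
-n = -(-1)*I*√2/12 = I*√2/12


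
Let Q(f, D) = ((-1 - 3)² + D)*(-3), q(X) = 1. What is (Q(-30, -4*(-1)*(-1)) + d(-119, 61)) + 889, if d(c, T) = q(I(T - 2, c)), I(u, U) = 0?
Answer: 854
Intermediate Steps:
d(c, T) = 1
Q(f, D) = -48 - 3*D (Q(f, D) = ((-4)² + D)*(-3) = (16 + D)*(-3) = -48 - 3*D)
(Q(-30, -4*(-1)*(-1)) + d(-119, 61)) + 889 = ((-48 - 3*(-4*(-1))*(-1)) + 1) + 889 = ((-48 - 12*(-1)) + 1) + 889 = ((-48 - 3*(-4)) + 1) + 889 = ((-48 + 12) + 1) + 889 = (-36 + 1) + 889 = -35 + 889 = 854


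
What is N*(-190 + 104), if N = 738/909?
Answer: -7052/101 ≈ -69.822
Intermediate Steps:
N = 82/101 (N = 738*(1/909) = 82/101 ≈ 0.81188)
N*(-190 + 104) = 82*(-190 + 104)/101 = (82/101)*(-86) = -7052/101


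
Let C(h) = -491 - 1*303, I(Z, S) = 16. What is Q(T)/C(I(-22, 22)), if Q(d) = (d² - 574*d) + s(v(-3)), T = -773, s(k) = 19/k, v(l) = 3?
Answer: -1561856/1191 ≈ -1311.4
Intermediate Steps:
C(h) = -794 (C(h) = -491 - 303 = -794)
Q(d) = 19/3 + d² - 574*d (Q(d) = (d² - 574*d) + 19/3 = 19/3 + d² - 574*d)
Q(T)/C(I(-22, 22)) = (19/3 + (-773)² - 574*(-773))/(-794) = (19/3 + 597529 + 443702)*(-1/794) = (3123712/3)*(-1/794) = -1561856/1191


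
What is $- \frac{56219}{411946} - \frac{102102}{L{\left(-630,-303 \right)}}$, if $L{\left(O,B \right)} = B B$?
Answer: $- \frac{15740640221}{12606783438} \approx -1.2486$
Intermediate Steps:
$L{\left(O,B \right)} = B^{2}$
$- \frac{56219}{411946} - \frac{102102}{L{\left(-630,-303 \right)}} = - \frac{56219}{411946} - \frac{102102}{\left(-303\right)^{2}} = \left(-56219\right) \frac{1}{411946} - \frac{102102}{91809} = - \frac{56219}{411946} - \frac{34034}{30603} = - \frac{15740640221}{12606783438}$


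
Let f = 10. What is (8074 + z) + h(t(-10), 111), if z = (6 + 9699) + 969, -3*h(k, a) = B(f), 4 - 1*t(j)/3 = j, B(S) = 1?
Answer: 56243/3 ≈ 18748.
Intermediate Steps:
t(j) = 12 - 3*j
h(k, a) = -⅓ (h(k, a) = -⅓*1 = -⅓)
z = 10674 (z = 9705 + 969 = 10674)
(8074 + z) + h(t(-10), 111) = (8074 + 10674) - ⅓ = 18748 - ⅓ = 56243/3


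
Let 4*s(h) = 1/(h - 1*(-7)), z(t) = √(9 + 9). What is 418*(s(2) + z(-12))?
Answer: 209/18 + 1254*√2 ≈ 1785.0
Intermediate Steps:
z(t) = 3*√2 (z(t) = √18 = 3*√2)
s(h) = 1/(4*(7 + h)) (s(h) = 1/(4*(h - 1*(-7))) = 1/(4*(h + 7)) = 1/(4*(7 + h)))
418*(s(2) + z(-12)) = 418*(1/(4*(7 + 2)) + 3*√2) = 418*((¼)/9 + 3*√2) = 418*((¼)*(⅑) + 3*√2) = 418*(1/36 + 3*√2) = 209/18 + 1254*√2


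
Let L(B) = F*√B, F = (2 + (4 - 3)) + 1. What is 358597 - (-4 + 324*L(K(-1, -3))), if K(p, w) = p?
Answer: 358601 - 1296*I ≈ 3.586e+5 - 1296.0*I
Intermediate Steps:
F = 4 (F = (2 + 1) + 1 = 3 + 1 = 4)
L(B) = 4*√B
358597 - (-4 + 324*L(K(-1, -3))) = 358597 - (-4 + 324*(4*√(-1))) = 358597 - (-4 + 324*(4*I)) = 358597 - (-4 + 1296*I) = 358597 + (4 - 1296*I) = 358601 - 1296*I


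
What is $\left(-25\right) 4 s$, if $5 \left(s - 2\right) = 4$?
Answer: $-280$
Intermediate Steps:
$s = \frac{14}{5}$ ($s = 2 + \frac{1}{5} \cdot 4 = 2 + \frac{4}{5} = \frac{14}{5} \approx 2.8$)
$\left(-25\right) 4 s = \left(-25\right) 4 \cdot \frac{14}{5} = \left(-100\right) \frac{14}{5} = -280$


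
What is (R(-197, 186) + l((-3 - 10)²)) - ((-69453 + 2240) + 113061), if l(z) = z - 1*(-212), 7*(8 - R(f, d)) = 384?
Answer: -318597/7 ≈ -45514.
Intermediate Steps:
R(f, d) = -328/7 (R(f, d) = 8 - ⅐*384 = 8 - 384/7 = -328/7)
l(z) = 212 + z (l(z) = z + 212 = 212 + z)
(R(-197, 186) + l((-3 - 10)²)) - ((-69453 + 2240) + 113061) = (-328/7 + (212 + (-3 - 10)²)) - ((-69453 + 2240) + 113061) = (-328/7 + (212 + (-13)²)) - (-67213 + 113061) = (-328/7 + (212 + 169)) - 1*45848 = (-328/7 + 381) - 45848 = 2339/7 - 45848 = -318597/7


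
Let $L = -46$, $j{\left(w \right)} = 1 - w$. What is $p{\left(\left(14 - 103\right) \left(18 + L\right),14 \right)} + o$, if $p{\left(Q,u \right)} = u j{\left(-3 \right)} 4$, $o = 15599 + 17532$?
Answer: $33355$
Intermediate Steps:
$o = 33131$
$p{\left(Q,u \right)} = 16 u$ ($p{\left(Q,u \right)} = u \left(1 - -3\right) 4 = u \left(1 + 3\right) 4 = u 4 \cdot 4 = 4 u 4 = 16 u$)
$p{\left(\left(14 - 103\right) \left(18 + L\right),14 \right)} + o = 16 \cdot 14 + 33131 = 224 + 33131 = 33355$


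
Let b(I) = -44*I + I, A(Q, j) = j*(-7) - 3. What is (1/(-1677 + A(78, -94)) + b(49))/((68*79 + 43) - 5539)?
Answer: 2153355/126728 ≈ 16.992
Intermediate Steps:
A(Q, j) = -3 - 7*j (A(Q, j) = -7*j - 3 = -3 - 7*j)
b(I) = -43*I
(1/(-1677 + A(78, -94)) + b(49))/((68*79 + 43) - 5539) = (1/(-1677 + (-3 - 7*(-94))) - 43*49)/((68*79 + 43) - 5539) = (1/(-1677 + (-3 + 658)) - 2107)/((5372 + 43) - 5539) = (1/(-1677 + 655) - 2107)/(5415 - 5539) = (1/(-1022) - 2107)/(-124) = (-1/1022 - 2107)*(-1/124) = -2153355/1022*(-1/124) = 2153355/126728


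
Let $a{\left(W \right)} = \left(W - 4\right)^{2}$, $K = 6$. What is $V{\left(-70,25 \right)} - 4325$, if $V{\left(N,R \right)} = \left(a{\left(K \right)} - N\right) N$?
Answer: $-9505$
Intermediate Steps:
$a{\left(W \right)} = \left(-4 + W\right)^{2}$
$V{\left(N,R \right)} = N \left(4 - N\right)$ ($V{\left(N,R \right)} = \left(\left(-4 + 6\right)^{2} - N\right) N = \left(2^{2} - N\right) N = \left(4 - N\right) N = N \left(4 - N\right)$)
$V{\left(-70,25 \right)} - 4325 = - 70 \left(4 - -70\right) - 4325 = - 70 \left(4 + 70\right) - 4325 = \left(-70\right) 74 - 4325 = -5180 - 4325 = -9505$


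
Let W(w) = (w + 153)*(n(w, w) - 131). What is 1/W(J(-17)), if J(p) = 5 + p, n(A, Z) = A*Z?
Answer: 1/1833 ≈ 0.00054555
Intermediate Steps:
W(w) = (-131 + w²)*(153 + w) (W(w) = (w + 153)*(w*w - 131) = (153 + w)*(w² - 131) = (153 + w)*(-131 + w²) = (-131 + w²)*(153 + w))
1/W(J(-17)) = 1/(-20043 + (5 - 17)³ - 131*(5 - 17) + 153*(5 - 17)²) = 1/(-20043 + (-12)³ - 131*(-12) + 153*(-12)²) = 1/(-20043 - 1728 + 1572 + 153*144) = 1/(-20043 - 1728 + 1572 + 22032) = 1/1833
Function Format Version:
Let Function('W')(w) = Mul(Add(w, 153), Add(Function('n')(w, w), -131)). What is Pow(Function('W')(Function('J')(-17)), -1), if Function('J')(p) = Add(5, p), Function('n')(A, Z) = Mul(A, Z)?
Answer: Rational(1, 1833) ≈ 0.00054555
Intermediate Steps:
Function('W')(w) = Mul(Add(-131, Pow(w, 2)), Add(153, w)) (Function('W')(w) = Mul(Add(w, 153), Add(Mul(w, w), -131)) = Mul(Add(153, w), Add(Pow(w, 2), -131)) = Mul(Add(153, w), Add(-131, Pow(w, 2))) = Mul(Add(-131, Pow(w, 2)), Add(153, w)))
Pow(Function('W')(Function('J')(-17)), -1) = Pow(Add(-20043, Pow(Add(5, -17), 3), Mul(-131, Add(5, -17)), Mul(153, Pow(Add(5, -17), 2))), -1) = Pow(Add(-20043, Pow(-12, 3), Mul(-131, -12), Mul(153, Pow(-12, 2))), -1) = Pow(Add(-20043, -1728, 1572, Mul(153, 144)), -1) = Pow(Add(-20043, -1728, 1572, 22032), -1) = Pow(1833, -1) = Rational(1, 1833)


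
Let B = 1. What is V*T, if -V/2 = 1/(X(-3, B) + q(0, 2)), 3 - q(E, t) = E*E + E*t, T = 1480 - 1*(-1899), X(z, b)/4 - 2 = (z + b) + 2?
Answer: -6758/11 ≈ -614.36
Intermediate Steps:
X(z, b) = 16 + 4*b + 4*z (X(z, b) = 8 + 4*((z + b) + 2) = 8 + 4*((b + z) + 2) = 8 + 4*(2 + b + z) = 8 + (8 + 4*b + 4*z) = 16 + 4*b + 4*z)
T = 3379 (T = 1480 + 1899 = 3379)
q(E, t) = 3 - E**2 - E*t (q(E, t) = 3 - (E*E + E*t) = 3 - (E**2 + E*t) = 3 + (-E**2 - E*t) = 3 - E**2 - E*t)
V = -2/11 (V = -2/((16 + 4*1 + 4*(-3)) + (3 - 1*0**2 - 1*0*2)) = -2/((16 + 4 - 12) + (3 - 1*0 + 0)) = -2/(8 + (3 + 0 + 0)) = -2/(8 + 3) = -2/11 ≈ -0.18182)
V*T = -2/11*3379 = -6758/11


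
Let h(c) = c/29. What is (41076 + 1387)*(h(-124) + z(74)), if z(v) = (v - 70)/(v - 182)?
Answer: -143397551/783 ≈ -1.8314e+5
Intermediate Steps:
z(v) = (-70 + v)/(-182 + v)
h(c) = c/29 (h(c) = c*(1/29) = c/29)
(41076 + 1387)*(h(-124) + z(74)) = (41076 + 1387)*((1/29)*(-124) + (-70 + 74)/(-182 + 74)) = 42463*(-124/29 + 4/(-108)) = 42463*(-124/29 - 1/108*4) = 42463*(-124/29 - 1/27) = 42463*(-3377/783) = -143397551/783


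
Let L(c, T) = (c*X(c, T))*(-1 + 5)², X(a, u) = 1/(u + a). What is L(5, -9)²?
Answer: 400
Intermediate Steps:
X(a, u) = 1/(a + u)
L(c, T) = 16*c/(T + c) (L(c, T) = (c/(c + T))*(-1 + 5)² = (c/(T + c))*4² = (c/(T + c))*16 = 16*c/(T + c))
L(5, -9)² = (16*5/(-9 + 5))² = (16*5/(-4))² = (16*5*(-¼))² = (-20)² = 400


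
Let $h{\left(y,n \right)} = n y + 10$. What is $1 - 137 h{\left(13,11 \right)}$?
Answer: $-20960$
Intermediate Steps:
$h{\left(y,n \right)} = 10 + n y$
$1 - 137 h{\left(13,11 \right)} = 1 - 137 \left(10 + 11 \cdot 13\right) = 1 - 137 \left(10 + 143\right) = 1 - 20961 = -20960$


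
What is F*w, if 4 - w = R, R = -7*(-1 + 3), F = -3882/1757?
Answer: -69876/1757 ≈ -39.770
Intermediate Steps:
F = -3882/1757 (F = -3882*1/1757 = -3882/1757 ≈ -2.2094)
R = -14 (R = -7*2 = -14)
w = 18 (w = 4 - 1*(-14) = 4 + 14 = 18)
F*w = -3882/1757*18 = -69876/1757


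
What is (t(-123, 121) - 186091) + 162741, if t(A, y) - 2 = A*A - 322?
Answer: -8541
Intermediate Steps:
t(A, y) = -320 + A² (t(A, y) = 2 + (A*A - 322) = 2 + (A² - 322) = 2 + (-322 + A²) = -320 + A²)
(t(-123, 121) - 186091) + 162741 = ((-320 + (-123)²) - 186091) + 162741 = ((-320 + 15129) - 186091) + 162741 = (14809 - 186091) + 162741 = -171282 + 162741 = -8541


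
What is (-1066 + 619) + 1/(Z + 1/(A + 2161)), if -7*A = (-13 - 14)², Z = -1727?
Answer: -11114820931/24865339 ≈ -447.00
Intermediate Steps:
A = -729/7 (A = -(-13 - 14)²/7 = -⅐*(-27)² = -⅐*729 = -729/7 ≈ -104.14)
(-1066 + 619) + 1/(Z + 1/(A + 2161)) = (-1066 + 619) + 1/(-1727 + 1/(-729/7 + 2161)) = -447 + 1/(-1727 + 1/(14398/7)) = -447 + 1/(-1727 + 7/14398) = -447 + 1/(-24865339/14398) = -447 - 14398/24865339 = -11114820931/24865339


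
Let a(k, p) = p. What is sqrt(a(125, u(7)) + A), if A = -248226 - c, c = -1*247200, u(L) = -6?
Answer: 2*I*sqrt(258) ≈ 32.125*I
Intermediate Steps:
c = -247200
A = -1026 (A = -248226 - 1*(-247200) = -248226 + 247200 = -1026)
sqrt(a(125, u(7)) + A) = sqrt(-6 - 1026) = sqrt(-1032) = 2*I*sqrt(258)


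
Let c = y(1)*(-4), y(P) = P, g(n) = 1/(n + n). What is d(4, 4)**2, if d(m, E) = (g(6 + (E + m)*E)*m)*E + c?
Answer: 5184/361 ≈ 14.360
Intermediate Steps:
g(n) = 1/(2*n)
c = -4 (c = 1*(-4) = -4)
d(m, E) = -4 + E*m/(2*(6 + E*(E + m))) (d(m, E) = ((1/(2*(6 + (E + m)*E)))*m)*E - 4 = ((1/(2*(6 + E*(E + m))))*m)*E - 4 = (m/(2*(6 + E*(E + m))))*E - 4 = E*m/(2*(6 + E*(E + m))) - 4 = -4 + E*m/(2*(6 + E*(E + m))))
d(4, 4)**2 = ((-24 - 4*4**2 - 7/2*4*4)/(6 + 4**2 + 4*4))**2 = ((-24 - 4*16 - 56)/(6 + 16 + 16))**2 = ((-24 - 64 - 56)/38)**2 = ((1/38)*(-144))**2 = (-72/19)**2 = 5184/361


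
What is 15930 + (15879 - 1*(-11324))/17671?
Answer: 281526233/17671 ≈ 15932.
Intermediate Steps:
15930 + (15879 - 1*(-11324))/17671 = 15930 + (15879 + 11324)*(1/17671) = 15930 + 27203*(1/17671) = 15930 + 27203/17671 = 281526233/17671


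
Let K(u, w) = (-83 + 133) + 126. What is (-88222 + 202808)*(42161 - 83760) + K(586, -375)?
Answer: -4766662838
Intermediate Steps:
K(u, w) = 176 (K(u, w) = 50 + 126 = 176)
(-88222 + 202808)*(42161 - 83760) + K(586, -375) = (-88222 + 202808)*(42161 - 83760) + 176 = 114586*(-41599) + 176 = -4766663014 + 176 = -4766662838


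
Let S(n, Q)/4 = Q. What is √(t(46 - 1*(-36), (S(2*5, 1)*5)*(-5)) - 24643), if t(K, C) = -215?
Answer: 3*I*√2762 ≈ 157.66*I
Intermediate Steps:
S(n, Q) = 4*Q
√(t(46 - 1*(-36), (S(2*5, 1)*5)*(-5)) - 24643) = √(-215 - 24643) = √(-24858) = 3*I*√2762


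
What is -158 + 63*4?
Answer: 94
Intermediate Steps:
-158 + 63*4 = -158 + 252 = 94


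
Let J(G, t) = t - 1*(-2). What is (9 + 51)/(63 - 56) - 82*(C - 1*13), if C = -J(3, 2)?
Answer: 9818/7 ≈ 1402.6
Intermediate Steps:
J(G, t) = 2 + t (J(G, t) = t + 2 = 2 + t)
C = -4 (C = -(2 + 2) = -1*4 = -4)
(9 + 51)/(63 - 56) - 82*(C - 1*13) = (9 + 51)/(63 - 56) - 82*(-4 - 1*13) = 60/7 - 82*(-4 - 13) = 60*(⅐) - 82*(-17) = 60/7 + 1394 = 9818/7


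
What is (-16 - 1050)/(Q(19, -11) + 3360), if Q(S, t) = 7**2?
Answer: -1066/3409 ≈ -0.31270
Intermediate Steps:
Q(S, t) = 49
(-16 - 1050)/(Q(19, -11) + 3360) = (-16 - 1050)/(49 + 3360) = -1066/3409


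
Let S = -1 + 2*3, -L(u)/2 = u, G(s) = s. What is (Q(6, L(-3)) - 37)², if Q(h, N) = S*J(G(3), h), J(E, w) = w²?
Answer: 20449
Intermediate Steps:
L(u) = -2*u
S = 5 (S = -1 + 6 = 5)
Q(h, N) = 5*h²
(Q(6, L(-3)) - 37)² = (5*6² - 37)² = (5*36 - 37)² = (180 - 37)² = 143² = 20449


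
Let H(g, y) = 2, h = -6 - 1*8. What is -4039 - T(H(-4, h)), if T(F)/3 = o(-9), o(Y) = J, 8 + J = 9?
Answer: -4042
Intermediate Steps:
J = 1 (J = -8 + 9 = 1)
h = -14 (h = -6 - 8 = -14)
o(Y) = 1
T(F) = 3 (T(F) = 3*1 = 3)
-4039 - T(H(-4, h)) = -4039 - 1*3 = -4039 - 3 = -4042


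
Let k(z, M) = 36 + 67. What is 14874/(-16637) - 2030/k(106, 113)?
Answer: -35305132/1713611 ≈ -20.603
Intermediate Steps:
k(z, M) = 103
14874/(-16637) - 2030/k(106, 113) = 14874/(-16637) - 2030/103 = 14874*(-1/16637) - 2030*1/103 = -14874/16637 - 2030/103 = -35305132/1713611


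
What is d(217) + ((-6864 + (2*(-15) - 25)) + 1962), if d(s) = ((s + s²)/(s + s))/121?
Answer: -599688/121 ≈ -4956.1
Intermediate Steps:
d(s) = (s + s²)/(242*s) (d(s) = ((s + s²)/((2*s)))*(1/121) = ((s + s²)*(1/(2*s)))*(1/121) = ((s + s²)/(2*s))*(1/121) = (s + s²)/(242*s))
d(217) + ((-6864 + (2*(-15) - 25)) + 1962) = (1/242 + (1/242)*217) + ((-6864 + (2*(-15) - 25)) + 1962) = (1/242 + 217/242) + ((-6864 + (-30 - 25)) + 1962) = 109/121 + ((-6864 - 55) + 1962) = 109/121 + (-6919 + 1962) = 109/121 - 4957 = -599688/121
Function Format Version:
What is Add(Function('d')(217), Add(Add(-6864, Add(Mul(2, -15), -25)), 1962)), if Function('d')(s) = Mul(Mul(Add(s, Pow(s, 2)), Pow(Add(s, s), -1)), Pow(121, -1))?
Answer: Rational(-599688, 121) ≈ -4956.1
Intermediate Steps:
Function('d')(s) = Mul(Rational(1, 242), Pow(s, -1), Add(s, Pow(s, 2))) (Function('d')(s) = Mul(Mul(Add(s, Pow(s, 2)), Pow(Mul(2, s), -1)), Rational(1, 121)) = Mul(Mul(Add(s, Pow(s, 2)), Mul(Rational(1, 2), Pow(s, -1))), Rational(1, 121)) = Mul(Mul(Rational(1, 2), Pow(s, -1), Add(s, Pow(s, 2))), Rational(1, 121)) = Mul(Rational(1, 242), Pow(s, -1), Add(s, Pow(s, 2))))
Add(Function('d')(217), Add(Add(-6864, Add(Mul(2, -15), -25)), 1962)) = Add(Add(Rational(1, 242), Mul(Rational(1, 242), 217)), Add(Add(-6864, Add(Mul(2, -15), -25)), 1962)) = Add(Add(Rational(1, 242), Rational(217, 242)), Add(Add(-6864, Add(-30, -25)), 1962)) = Add(Rational(109, 121), Add(Add(-6864, -55), 1962)) = Add(Rational(109, 121), Add(-6919, 1962)) = Add(Rational(109, 121), -4957) = Rational(-599688, 121)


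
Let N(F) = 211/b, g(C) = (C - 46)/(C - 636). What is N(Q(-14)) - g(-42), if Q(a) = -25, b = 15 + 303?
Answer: 6393/11978 ≈ 0.53373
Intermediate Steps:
b = 318
g(C) = (-46 + C)/(-636 + C)
N(F) = 211/318
N(Q(-14)) - g(-42) = 211/318 - (-46 - 42)/(-636 - 42) = 211/318 - (-88)/(-678) = 211/318 - (-1)*(-88)/678 = 211/318 - 1*44/339 = 211/318 - 44/339 = 6393/11978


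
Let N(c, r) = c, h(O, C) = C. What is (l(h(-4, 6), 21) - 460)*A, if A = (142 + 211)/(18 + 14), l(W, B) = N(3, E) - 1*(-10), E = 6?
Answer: -157791/32 ≈ -4931.0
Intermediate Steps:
l(W, B) = 13 (l(W, B) = 3 - 1*(-10) = 3 + 10 = 13)
A = 353/32 ≈ 11.031
(l(h(-4, 6), 21) - 460)*A = (13 - 460)*(353/32) = -447*353/32 = -157791/32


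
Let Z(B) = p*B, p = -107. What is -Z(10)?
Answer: 1070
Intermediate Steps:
Z(B) = -107*B
-Z(10) = -(-107)*10 = -1*(-1070) = 1070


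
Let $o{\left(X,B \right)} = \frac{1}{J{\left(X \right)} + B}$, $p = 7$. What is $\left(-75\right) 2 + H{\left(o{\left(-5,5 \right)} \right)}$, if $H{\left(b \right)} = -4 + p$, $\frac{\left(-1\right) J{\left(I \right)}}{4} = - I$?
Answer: $-147$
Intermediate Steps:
$J{\left(I \right)} = 4 I$ ($J{\left(I \right)} = - 4 \left(- I\right) = 4 I$)
$o{\left(X,B \right)} = \frac{1}{B + 4 X}$ ($o{\left(X,B \right)} = \frac{1}{4 X + B} = \frac{1}{B + 4 X}$)
$H{\left(b \right)} = 3$ ($H{\left(b \right)} = -4 + 7 = 3$)
$\left(-75\right) 2 + H{\left(o{\left(-5,5 \right)} \right)} = \left(-75\right) 2 + 3 = -150 + 3 = -147$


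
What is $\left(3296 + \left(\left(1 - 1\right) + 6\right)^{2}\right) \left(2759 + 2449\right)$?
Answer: $17353056$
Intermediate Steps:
$\left(3296 + \left(\left(1 - 1\right) + 6\right)^{2}\right) \left(2759 + 2449\right) = \left(3296 + \left(\left(1 - 1\right) + 6\right)^{2}\right) 5208 = \left(3296 + \left(0 + 6\right)^{2}\right) 5208 = \left(3296 + 6^{2}\right) 5208 = \left(3296 + 36\right) 5208 = 3332 \cdot 5208 = 17353056$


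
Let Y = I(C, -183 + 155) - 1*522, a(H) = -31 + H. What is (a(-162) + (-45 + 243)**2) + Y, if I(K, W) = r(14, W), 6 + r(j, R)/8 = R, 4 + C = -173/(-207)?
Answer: 38217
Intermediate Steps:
C = -655/207 (C = -4 - 173/(-207) = -4 - 173*(-1/207) = -4 + 173/207 = -655/207 ≈ -3.1642)
r(j, R) = -48 + 8*R
I(K, W) = -48 + 8*W
Y = -794 (Y = (-48 + 8*(-183 + 155)) - 1*522 = (-48 + 8*(-28)) - 522 = (-48 - 224) - 522 = -272 - 522 = -794)
(a(-162) + (-45 + 243)**2) + Y = ((-31 - 162) + (-45 + 243)**2) - 794 = (-193 + 198**2) - 794 = (-193 + 39204) - 794 = 39011 - 794 = 38217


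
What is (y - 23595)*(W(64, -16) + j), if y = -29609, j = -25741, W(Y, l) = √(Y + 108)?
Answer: 1369524164 - 106408*√43 ≈ 1.3688e+9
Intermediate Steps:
W(Y, l) = √(108 + Y)
(y - 23595)*(W(64, -16) + j) = (-29609 - 23595)*(√(108 + 64) - 25741) = -53204*(√172 - 25741) = -53204*(2*√43 - 25741) = -53204*(-25741 + 2*√43) = 1369524164 - 106408*√43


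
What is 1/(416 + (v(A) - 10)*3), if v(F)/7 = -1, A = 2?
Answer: 1/365 ≈ 0.0027397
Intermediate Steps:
v(F) = -7 (v(F) = 7*(-1) = -7)
1/(416 + (v(A) - 10)*3) = 1/(416 + (-7 - 10)*3) = 1/(416 - 17*3) = 1/(416 - 51) = 1/365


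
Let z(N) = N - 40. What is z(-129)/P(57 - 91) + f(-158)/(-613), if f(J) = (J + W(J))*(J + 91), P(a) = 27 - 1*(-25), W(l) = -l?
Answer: -13/4 ≈ -3.2500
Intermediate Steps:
z(N) = -40 + N
P(a) = 52 (P(a) = 27 + 25 = 52)
f(J) = 0 (f(J) = (J - J)*(J + 91) = 0*(91 + J) = 0)
z(-129)/P(57 - 91) + f(-158)/(-613) = (-40 - 129)/52 + 0/(-613) = -169*1/52 + 0*(-1/613) = -13/4 + 0 = -13/4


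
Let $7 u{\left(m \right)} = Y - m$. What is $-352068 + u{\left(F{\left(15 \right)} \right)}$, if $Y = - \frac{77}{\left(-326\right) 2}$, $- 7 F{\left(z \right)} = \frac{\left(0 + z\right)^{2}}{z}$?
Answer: $- \frac{11247858145}{31948} \approx -3.5207 \cdot 10^{5}$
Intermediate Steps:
$F{\left(z \right)} = - \frac{z}{7}$ ($F{\left(z \right)} = - \frac{\left(0 + z\right)^{2} \frac{1}{z}}{7} = - \frac{z^{2} \frac{1}{z}}{7} = - \frac{z}{7}$)
$Y = \frac{77}{652}$ ($Y = - \frac{77}{-652} = \left(-77\right) \left(- \frac{1}{652}\right) = \frac{77}{652} \approx 0.1181$)
$u{\left(m \right)} = \frac{11}{652} - \frac{m}{7}$ ($u{\left(m \right)} = \frac{\frac{77}{652} - m}{7} = \frac{11}{652} - \frac{m}{7}$)
$-352068 + u{\left(F{\left(15 \right)} \right)} = -352068 - \left(- \frac{11}{652} + \frac{\left(- \frac{1}{7}\right) 15}{7}\right) = -352068 + \left(\frac{11}{652} - - \frac{15}{49}\right) = -352068 + \left(\frac{11}{652} + \frac{15}{49}\right) = -352068 + \frac{10319}{31948} = - \frac{11247858145}{31948}$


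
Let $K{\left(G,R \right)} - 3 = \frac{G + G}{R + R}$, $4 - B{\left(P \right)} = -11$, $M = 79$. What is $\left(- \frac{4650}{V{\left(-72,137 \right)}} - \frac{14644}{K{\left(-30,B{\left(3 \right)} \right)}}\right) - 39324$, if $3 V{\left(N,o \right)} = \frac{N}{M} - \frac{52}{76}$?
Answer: $- \frac{21662882}{479} \approx -45225.0$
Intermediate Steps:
$B{\left(P \right)} = 15$ ($B{\left(P \right)} = 4 - -11 = 4 + 11 = 15$)
$V{\left(N,o \right)} = - \frac{13}{57} + \frac{N}{237}$ ($V{\left(N,o \right)} = \frac{\frac{N}{79} - \frac{52}{76}}{3} = \frac{N \frac{1}{79} - \frac{13}{19}}{3} = \frac{\frac{N}{79} - \frac{13}{19}}{3} = \frac{- \frac{13}{19} + \frac{N}{79}}{3} = - \frac{13}{57} + \frac{N}{237}$)
$K{\left(G,R \right)} = 3 + \frac{G}{R}$ ($K{\left(G,R \right)} = 3 + \frac{G + G}{R + R} = 3 + \frac{2 G}{2 R} = 3 + 2 G \frac{1}{2 R} = 3 + \frac{G}{R}$)
$\left(- \frac{4650}{V{\left(-72,137 \right)}} - \frac{14644}{K{\left(-30,B{\left(3 \right)} \right)}}\right) - 39324 = \left(- \frac{4650}{- \frac{13}{57} + \frac{1}{237} \left(-72\right)} - \frac{14644}{3 - \frac{30}{15}}\right) - 39324 = \left(- \frac{4650}{- \frac{13}{57} - \frac{24}{79}} - \frac{14644}{3 - 2}\right) - 39324 = \left(- \frac{4650}{- \frac{2395}{4503}} - \frac{14644}{3 - 2}\right) - 39324 = \left(\left(-4650\right) \left(- \frac{4503}{2395}\right) - \frac{14644}{1}\right) - 39324 = \left(\frac{4187790}{479} - 14644\right) - 39324 = - \frac{2826686}{479} - 39324 = - \frac{21662882}{479}$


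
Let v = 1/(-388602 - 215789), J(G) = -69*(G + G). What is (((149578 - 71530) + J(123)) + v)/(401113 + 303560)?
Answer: 36912575933/425898019143 ≈ 0.086670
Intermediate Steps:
J(G) = -138*G
v = -1/604391 (v = 1/(-604391) = -1/604391 ≈ -1.6546e-6)
(((149578 - 71530) + J(123)) + v)/(401113 + 303560) = (((149578 - 71530) - 138*123) - 1/604391)/(401113 + 303560) = ((78048 - 16974) - 1/604391)/704673 = (61074 - 1/604391)*(1/704673) = (36912575933/604391)*(1/704673) = 36912575933/425898019143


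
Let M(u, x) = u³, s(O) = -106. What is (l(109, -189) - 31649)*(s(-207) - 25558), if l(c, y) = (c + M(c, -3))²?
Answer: -43048342103385280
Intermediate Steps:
l(c, y) = (c + c³)²
(l(109, -189) - 31649)*(s(-207) - 25558) = (109²*(1 + 109²)² - 31649)*(-106 - 25558) = (11881*(1 + 11881)² - 31649)*(-25664) = (11881*11882² - 31649)*(-25664) = (11881*141181924 - 31649)*(-25664) = (1677382439044 - 31649)*(-25664) = 1677382407395*(-25664) = -43048342103385280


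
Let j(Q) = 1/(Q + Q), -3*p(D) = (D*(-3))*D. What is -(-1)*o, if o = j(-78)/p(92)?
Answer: -1/1320384 ≈ -7.5736e-7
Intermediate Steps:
p(D) = D**2 (p(D) = -D*(-3)*D/3 = -(-3*D)*D/3 = -(-1)*D**2 = D**2)
j(Q) = 1/(2*Q)
o = -1/1320384 (o = ((1/2)/(-78))/(92**2) = ((1/2)*(-1/78))/8464 = -1/156*1/8464 = -1/1320384 ≈ -7.5736e-7)
-(-1)*o = -(-1)*(-1)/1320384 = -1*1/1320384 = -1/1320384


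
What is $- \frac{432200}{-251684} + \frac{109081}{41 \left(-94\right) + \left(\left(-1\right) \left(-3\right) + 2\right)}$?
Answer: $- \frac{6447601151}{242182929} \approx -26.623$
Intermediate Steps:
$- \frac{432200}{-251684} + \frac{109081}{41 \left(-94\right) + \left(\left(-1\right) \left(-3\right) + 2\right)} = \left(-432200\right) \left(- \frac{1}{251684}\right) + \frac{109081}{-3854 + \left(3 + 2\right)} = \frac{108050}{62921} + \frac{109081}{-3854 + 5} = \frac{108050}{62921} + \frac{109081}{-3849} = \frac{108050}{62921} + 109081 \left(- \frac{1}{3849}\right) = \frac{108050}{62921} - \frac{109081}{3849} = - \frac{6447601151}{242182929}$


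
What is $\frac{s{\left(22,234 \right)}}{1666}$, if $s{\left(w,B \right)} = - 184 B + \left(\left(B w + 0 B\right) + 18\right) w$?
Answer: $\frac{35298}{833} \approx 42.375$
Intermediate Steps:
$s{\left(w,B \right)} = - 184 B + w \left(18 + B w\right)$ ($s{\left(w,B \right)} = - 184 B + \left(\left(B w + 0\right) + 18\right) w = - 184 B + \left(B w + 18\right) w = - 184 B + \left(18 + B w\right) w = - 184 B + w \left(18 + B w\right)$)
$\frac{s{\left(22,234 \right)}}{1666} = \frac{\left(-184\right) 234 + 18 \cdot 22 + 234 \cdot 22^{2}}{1666} = \left(-43056 + 396 + 234 \cdot 484\right) \frac{1}{1666} = \left(-43056 + 396 + 113256\right) \frac{1}{1666} = 70596 \cdot \frac{1}{1666} = \frac{35298}{833}$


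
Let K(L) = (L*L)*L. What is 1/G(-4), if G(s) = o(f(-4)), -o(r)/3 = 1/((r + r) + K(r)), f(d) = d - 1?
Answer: 45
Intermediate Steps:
K(L) = L³ (K(L) = L²*L = L³)
f(d) = -1 + d
o(r) = -3/(r³ + 2*r) (o(r) = -3/((r + r) + r³) = -3/(2*r + r³) = -3/(r³ + 2*r))
G(s) = 1/45 (G(s) = -3/((-1 - 4)*(2 + (-1 - 4)²)) = -3/(-5*(2 + (-5)²)) = -3*(-⅕)/(2 + 25) = -3*(-⅕)/27 = -3*(-⅕)*1/27 = 1/45)
1/G(-4) = 1/(1/45) = 45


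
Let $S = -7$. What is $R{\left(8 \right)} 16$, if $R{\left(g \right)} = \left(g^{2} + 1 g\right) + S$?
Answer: $1040$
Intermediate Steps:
$R{\left(g \right)} = -7 + g + g^{2}$ ($R{\left(g \right)} = \left(g^{2} + 1 g\right) - 7 = \left(g^{2} + g\right) - 7 = \left(g + g^{2}\right) - 7 = -7 + g + g^{2}$)
$R{\left(8 \right)} 16 = \left(-7 + 8 + 8^{2}\right) 16 = \left(-7 + 8 + 64\right) 16 = 65 \cdot 16 = 1040$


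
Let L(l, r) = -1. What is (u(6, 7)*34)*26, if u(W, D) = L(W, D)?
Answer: -884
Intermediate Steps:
u(W, D) = -1
(u(6, 7)*34)*26 = -1*34*26 = -34*26 = -884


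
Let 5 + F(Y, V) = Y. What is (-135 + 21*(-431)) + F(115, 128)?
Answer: -9076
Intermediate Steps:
F(Y, V) = -5 + Y
(-135 + 21*(-431)) + F(115, 128) = (-135 + 21*(-431)) + (-5 + 115) = (-135 - 9051) + 110 = -9186 + 110 = -9076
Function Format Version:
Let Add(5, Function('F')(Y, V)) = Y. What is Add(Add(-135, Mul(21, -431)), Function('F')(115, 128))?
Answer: -9076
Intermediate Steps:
Function('F')(Y, V) = Add(-5, Y)
Add(Add(-135, Mul(21, -431)), Function('F')(115, 128)) = Add(Add(-135, Mul(21, -431)), Add(-5, 115)) = Add(Add(-135, -9051), 110) = Add(-9186, 110) = -9076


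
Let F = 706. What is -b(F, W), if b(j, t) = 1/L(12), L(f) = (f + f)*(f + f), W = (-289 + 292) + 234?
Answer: -1/576 ≈ -0.0017361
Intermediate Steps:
W = 237 (W = 3 + 234 = 237)
L(f) = 4*f² (L(f) = (2*f)*(2*f) = 4*f²)
b(j, t) = 1/576 (b(j, t) = 1/(4*12²) = 1/(4*144) = 1/576)
-b(F, W) = -1*1/576 = -1/576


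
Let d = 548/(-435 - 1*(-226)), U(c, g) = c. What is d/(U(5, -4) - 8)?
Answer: 548/627 ≈ 0.87400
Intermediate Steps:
d = -548/209 (d = 548/(-435 + 226) = 548/(-209) = 548*(-1/209) = -548/209 ≈ -2.6220)
d/(U(5, -4) - 8) = -548/209/(5 - 8) = -548/209/(-3) = -⅓*(-548/209) = 548/627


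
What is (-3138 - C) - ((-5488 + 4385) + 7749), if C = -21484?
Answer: 11700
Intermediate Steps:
(-3138 - C) - ((-5488 + 4385) + 7749) = (-3138 - 1*(-21484)) - ((-5488 + 4385) + 7749) = (-3138 + 21484) - (-1103 + 7749) = 18346 - 1*6646 = 18346 - 6646 = 11700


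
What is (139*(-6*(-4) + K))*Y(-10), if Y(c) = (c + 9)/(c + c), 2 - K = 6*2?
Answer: 973/10 ≈ 97.300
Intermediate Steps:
K = -10 (K = 2 - 6*2 = 2 - 1*12 = 2 - 12 = -10)
Y(c) = (9 + c)/(2*c) (Y(c) = (9 + c)/((2*c)) = (9 + c)*(1/(2*c)) = (9 + c)/(2*c))
(139*(-6*(-4) + K))*Y(-10) = (139*(-6*(-4) - 10))*((1/2)*(9 - 10)/(-10)) = (139*(24 - 10))*((1/2)*(-1/10)*(-1)) = (139*14)*(1/20) = 1946*(1/20) = 973/10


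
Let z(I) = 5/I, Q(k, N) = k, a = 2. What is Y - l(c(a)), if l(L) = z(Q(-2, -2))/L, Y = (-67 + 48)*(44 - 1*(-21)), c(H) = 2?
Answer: -4935/4 ≈ -1233.8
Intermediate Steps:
Y = -1235 (Y = -19*(44 + 21) = -19*65 = -1235)
l(L) = -5/(2*L) (l(L) = (5/(-2))/L = (5*(-½))/L = -5/(2*L))
Y - l(c(a)) = -1235 - (-5)/(2*2) = -1235 - 1*(-5/4) = -1235 + 5/4 = -4935/4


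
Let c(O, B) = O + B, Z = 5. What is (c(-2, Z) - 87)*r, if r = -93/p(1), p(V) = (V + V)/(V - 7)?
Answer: -23436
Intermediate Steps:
p(V) = 2*V/(-7 + V) (p(V) = (2*V)/(-7 + V) = 2*V/(-7 + V))
c(O, B) = B + O
r = 279 (r = -93/(2*1/(-7 + 1)) = -93/(2*1/(-6)) = -93/(2*1*(-⅙)) = -93/(-⅓) = -93*(-3) = 279)
(c(-2, Z) - 87)*r = ((5 - 2) - 87)*279 = (3 - 87)*279 = -84*279 = -23436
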